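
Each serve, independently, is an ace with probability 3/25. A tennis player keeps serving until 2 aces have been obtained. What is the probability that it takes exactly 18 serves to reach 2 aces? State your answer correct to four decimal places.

Y = trial on which the second success occurs; negative binomial, r=2, p=0.12.
P(Y=18) = C(17,1) · p^2 · (1−p)^16
= 17 · 0.0144 · 0.12934 = 0.031662

0.0317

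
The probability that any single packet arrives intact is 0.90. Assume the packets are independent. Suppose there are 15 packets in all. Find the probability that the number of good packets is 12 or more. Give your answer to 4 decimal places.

X ~ Binomial(15, 0.90); P(X ≥ 12) = Σ C(15,k) p^k (1−p)^(15−k) over k:
  k=12: C(15,12)·0.90^12·0.10^3 = 0.128505
  k=13: C(15,13)·0.90^13·0.10^2 = 0.266896
  k=14: C(15,14)·0.90^14·0.10^1 = 0.343152
  k=15: C(15,15)·0.90^15·0.10^0 = 0.205891
Total = 0.944444

0.9444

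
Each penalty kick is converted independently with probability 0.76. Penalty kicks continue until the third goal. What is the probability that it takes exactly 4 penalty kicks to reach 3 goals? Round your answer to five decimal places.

0.31606

Y = trial on which the third success occurs; negative binomial, r=3, p=0.76.
P(Y=4) = C(3,2) · p^3 · (1−p)^1
= 3 · 0.43898 · 0.24 = 0.3160627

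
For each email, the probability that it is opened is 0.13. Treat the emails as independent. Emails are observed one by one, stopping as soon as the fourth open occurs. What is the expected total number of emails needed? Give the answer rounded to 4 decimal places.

30.7692

Y = total emails until the fourth success; negative binomial with r=4, p=0.13.
E[Y] = r / p = 4 / 0.13 = 30.769231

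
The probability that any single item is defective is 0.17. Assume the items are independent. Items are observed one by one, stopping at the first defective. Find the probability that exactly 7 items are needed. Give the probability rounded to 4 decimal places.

Geometric (trials to first success), p = 0.17.
P(Y = 7) = (1−p)^6 · p = 0.32694 · 0.17 = 0.055580

0.0556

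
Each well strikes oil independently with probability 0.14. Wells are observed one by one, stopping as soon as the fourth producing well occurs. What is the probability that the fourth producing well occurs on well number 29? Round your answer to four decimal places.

0.0290

Y = trial on which the fourth success occurs; negative binomial, r=4, p=0.14.
P(Y=29) = C(28,3) · p^4 · (1−p)^25
= 3276 · 0.00038416 · 0.023039 = 0.028995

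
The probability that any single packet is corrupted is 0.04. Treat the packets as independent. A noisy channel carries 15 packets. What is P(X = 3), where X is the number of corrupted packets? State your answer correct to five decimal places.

0.01784

X ~ Binomial(n=15, p=0.04).
P(X=3) = C(15,3) · p^3 · (1−p)^12
= 455 · 6.4e-05 · 0.61271 = 0.0178421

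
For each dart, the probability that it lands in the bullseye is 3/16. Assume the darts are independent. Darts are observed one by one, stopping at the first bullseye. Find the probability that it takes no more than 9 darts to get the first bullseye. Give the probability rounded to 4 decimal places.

0.8457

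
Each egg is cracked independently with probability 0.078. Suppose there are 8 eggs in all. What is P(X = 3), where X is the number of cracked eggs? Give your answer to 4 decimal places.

X ~ Binomial(n=8, p=0.078).
P(X=3) = C(8,3) · p^3 · (1−p)^5
= 56 · 0.00047455 · 0.66628 = 0.017706

0.0177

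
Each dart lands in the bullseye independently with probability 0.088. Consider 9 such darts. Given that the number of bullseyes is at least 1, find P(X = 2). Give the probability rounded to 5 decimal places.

0.25961

X ~ Binomial(9, 0.088). Want P(X=2 | X≥1) = P(X=2) / P(X≥1).
P(X=2) = C(9,2)·0.088^2·0.912^7 = 0.1462958
P(X≥1) = 1 − 0.4364691 = 0.5635309
Ratio = 0.1462958 / 0.5635309 = 0.2596056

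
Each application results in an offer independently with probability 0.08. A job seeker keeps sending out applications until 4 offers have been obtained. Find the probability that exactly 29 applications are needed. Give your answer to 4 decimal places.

Y = trial on which the fourth success occurs; negative binomial, r=4, p=0.08.
P(Y=29) = C(28,3) · p^4 · (1−p)^25
= 3276 · 4.096e-05 · 0.12436 = 0.016688

0.0167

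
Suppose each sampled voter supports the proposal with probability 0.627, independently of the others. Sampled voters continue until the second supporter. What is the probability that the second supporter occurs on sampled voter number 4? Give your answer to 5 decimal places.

Y = trial on which the second success occurs; negative binomial, r=2, p=0.627.
P(Y=4) = C(3,1) · p^2 · (1−p)^2
= 3 · 0.39313 · 0.13913 = 0.1640869

0.16409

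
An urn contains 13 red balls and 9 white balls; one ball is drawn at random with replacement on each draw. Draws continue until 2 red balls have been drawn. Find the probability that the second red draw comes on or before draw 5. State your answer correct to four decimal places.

0.9058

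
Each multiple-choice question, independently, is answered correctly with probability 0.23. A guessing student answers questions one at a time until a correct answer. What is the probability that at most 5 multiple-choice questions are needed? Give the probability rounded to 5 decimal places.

0.72932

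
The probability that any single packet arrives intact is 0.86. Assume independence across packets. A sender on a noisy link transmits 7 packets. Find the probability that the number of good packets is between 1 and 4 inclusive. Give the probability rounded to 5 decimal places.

X ~ Binomial(7, 0.86); P(1 ≤ X ≤ 4) = Σ C(7,k) p^k (1−p)^(7−k) over k:
  k=1: C(7,1)·0.86^1·0.14^6 = 0.0000453
  k=2: C(7,2)·0.86^2·0.14^5 = 0.0008353
  k=3: C(7,3)·0.86^3·0.14^4 = 0.0085522
  k=4: C(7,4)·0.86^4·0.14^3 = 0.0525347
Total = 0.0619675

0.06197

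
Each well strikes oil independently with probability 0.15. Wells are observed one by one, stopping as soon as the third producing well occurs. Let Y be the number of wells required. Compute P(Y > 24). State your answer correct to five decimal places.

0.27983

Needing more than 24 wells ⇔ fewer than 3 successes in the first 24. With X ~ Binomial(24, 0.15), P(Y > 24) = P(X ≤ 2).
  k=0: C(24,0)·0.15^0·0.85^24 = 0.0202327
  k=1: C(24,1)·0.15^1·0.85^23 = 0.0856915
  k=2: C(24,2)·0.15^2·0.85^22 = 0.1739034
P(X ≤ 2) = 0.2798276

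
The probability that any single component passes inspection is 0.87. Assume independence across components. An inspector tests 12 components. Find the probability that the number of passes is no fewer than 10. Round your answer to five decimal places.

X ~ Binomial(12, 0.87); P(X ≥ 10) = Σ C(12,k) p^k (1−p)^(12−k) over k:
  k=10: C(12,10)·0.87^10·0.13^2 = 0.2770915
  k=11: C(12,11)·0.87^11·0.13^1 = 0.3371603
  k=12: C(12,12)·0.87^12·0.13^0 = 0.1880317
Total = 0.8022834

0.80228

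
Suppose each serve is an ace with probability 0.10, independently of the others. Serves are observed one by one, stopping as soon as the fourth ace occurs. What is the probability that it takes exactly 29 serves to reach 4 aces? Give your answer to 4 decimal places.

0.0235

Y = trial on which the fourth success occurs; negative binomial, r=4, p=0.10.
P(Y=29) = C(28,3) · p^4 · (1−p)^25
= 3276 · 0.0001 · 0.07179 = 0.023518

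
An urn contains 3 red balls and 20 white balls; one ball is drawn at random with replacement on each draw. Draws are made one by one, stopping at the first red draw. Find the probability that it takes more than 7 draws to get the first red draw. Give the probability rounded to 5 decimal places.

Y = number of draws to the first success; geometric, p = 0.130435.
P(Y > 7) = P(first 7 all fail) = (1−p)^7 = 0.3759370

0.37594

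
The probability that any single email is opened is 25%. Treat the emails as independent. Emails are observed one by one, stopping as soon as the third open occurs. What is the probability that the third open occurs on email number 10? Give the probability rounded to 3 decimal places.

0.075

Y = trial on which the third success occurs; negative binomial, r=3, p=0.25.
P(Y=10) = C(9,2) · p^3 · (1−p)^7
= 36 · 0.015625 · 0.13348 = 0.07508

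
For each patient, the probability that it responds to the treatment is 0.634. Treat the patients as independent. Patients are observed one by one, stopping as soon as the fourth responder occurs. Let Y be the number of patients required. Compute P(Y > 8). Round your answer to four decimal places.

Needing more than 8 patients ⇔ fewer than 4 successes in the first 8. With X ~ Binomial(8, 0.634), P(Y > 8) = P(X ≤ 3).
  k=0: C(8,0)·0.634^0·0.366^8 = 0.000322
  k=1: C(8,1)·0.634^1·0.366^7 = 0.004462
  k=2: C(8,2)·0.634^2·0.366^6 = 0.027053
  k=3: C(8,3)·0.634^3·0.366^5 = 0.093726
P(X ≤ 3) = 0.125564

0.1256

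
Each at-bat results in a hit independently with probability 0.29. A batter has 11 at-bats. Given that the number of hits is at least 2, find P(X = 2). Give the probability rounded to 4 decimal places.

0.2429

X ~ Binomial(11, 0.29). Want P(X=2 | X≥2) = P(X=2) / P(X≥2).
P(X=2) = C(11,2)·0.29^2·0.71^9 = 0.212072
P(X≥2) = 1 − 0.023112 − 0.103842 = 0.873046
Ratio = 0.212072 / 0.873046 = 0.242911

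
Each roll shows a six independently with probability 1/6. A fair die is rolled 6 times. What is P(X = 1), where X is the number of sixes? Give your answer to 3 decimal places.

X ~ Binomial(n=6, p=0.166667).
P(X=1) = C(6,1) · p^1 · (1−p)^5
= 6 · 0.16667 · 0.40188 = 0.40188

0.402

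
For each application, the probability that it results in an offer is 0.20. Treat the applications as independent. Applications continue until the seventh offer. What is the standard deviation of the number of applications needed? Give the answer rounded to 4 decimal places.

11.8322

Y = total applications until the seventh success; negative binomial with r=7, p=0.20.
SD(Y) = √[r(1−p)/p²] = √(140.000000) = 11.832160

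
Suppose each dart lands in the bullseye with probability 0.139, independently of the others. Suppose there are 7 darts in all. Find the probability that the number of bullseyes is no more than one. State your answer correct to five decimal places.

0.74717

X ~ Binomial(7, 0.139); P(X ≤ 1) = Σ C(7,k) p^k (1−p)^(7−k) over k:
  k=0: C(7,0)·0.139^0·0.861^7 = 0.3507697
  k=1: C(7,1)·0.139^1·0.861^6 = 0.3963983
Total = 0.7471680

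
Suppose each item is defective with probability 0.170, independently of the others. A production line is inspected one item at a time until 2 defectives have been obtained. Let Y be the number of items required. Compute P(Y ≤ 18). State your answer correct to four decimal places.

0.8362

Finishing within 18 items ⇔ at least 2 successes in the first 18. With X ~ Binomial(18, 0.17), P(Y ≤ 18) = 1 − P(X ≤ 1).
  k=0: C(18,0)·0.17^0·0.83^18 = 0.034947
  k=1: C(18,1)·0.17^1·0.83^17 = 0.128839
1 − 0.163786 = 0.836214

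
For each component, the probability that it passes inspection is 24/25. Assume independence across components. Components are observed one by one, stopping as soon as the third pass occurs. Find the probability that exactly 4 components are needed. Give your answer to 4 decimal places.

Y = trial on which the third success occurs; negative binomial, r=3, p=0.96.
P(Y=4) = C(3,2) · p^3 · (1−p)^1
= 3 · 0.88474 · 0.04 = 0.106168

0.1062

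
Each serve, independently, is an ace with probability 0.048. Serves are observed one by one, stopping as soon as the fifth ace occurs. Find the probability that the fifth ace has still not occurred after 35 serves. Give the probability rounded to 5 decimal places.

0.97512

Needing more than 35 serves ⇔ fewer than 5 successes in the first 35. With X ~ Binomial(35, 0.048), P(Y > 35) = P(X ≤ 4).
  k=0: C(35,0)·0.048^0·0.952^35 = 0.1787694
  k=1: C(35,1)·0.048^1·0.952^34 = 0.3154754
  k=2: C(35,2)·0.048^2·0.952^33 = 0.2704075
  k=3: C(35,3)·0.048^3·0.952^32 = 0.1499739
  k=4: C(35,4)·0.048^4·0.952^31 = 0.0604937
P(X ≤ 4) = 0.9751199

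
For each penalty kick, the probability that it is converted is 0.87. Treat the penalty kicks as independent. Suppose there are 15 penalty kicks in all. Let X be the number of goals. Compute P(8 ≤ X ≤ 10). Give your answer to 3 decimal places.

0.036

X ~ Binomial(15, 0.87); P(8 ≤ X ≤ 10) = Σ C(15,k) p^k (1−p)^(15−k) over k:
  k=8: C(15,8)·0.87^8·0.13^7 = 0.00133
  k=9: C(15,9)·0.87^9·0.13^6 = 0.00690
  k=10: C(15,10)·0.87^10·0.13^5 = 0.02770
Total = 0.03592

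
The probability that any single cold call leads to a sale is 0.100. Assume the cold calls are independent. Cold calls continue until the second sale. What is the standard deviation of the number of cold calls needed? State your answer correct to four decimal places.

Y = total cold calls until the second success; negative binomial with r=2, p=0.10.
SD(Y) = √[r(1−p)/p²] = √(180.000000) = 13.416408

13.4164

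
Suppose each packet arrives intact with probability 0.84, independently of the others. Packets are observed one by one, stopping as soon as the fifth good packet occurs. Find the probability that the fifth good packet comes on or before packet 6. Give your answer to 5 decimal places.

Finishing within 6 packets ⇔ at least 5 successes in the first 6. With X ~ Binomial(6, 0.84), P(Y ≤ 6) = 1 − P(X ≤ 4).
  k=0: C(6,0)·0.84^0·0.16^6 = 0.0000168
  k=1: C(6,1)·0.84^1·0.16^5 = 0.0005285
  k=2: C(6,2)·0.84^2·0.16^4 = 0.0069363
  k=3: C(6,3)·0.84^3·0.16^3 = 0.0485543
  k=4: C(6,4)·0.84^4·0.16^2 = 0.1911826
1 − 0.2472185 = 0.7527815

0.75278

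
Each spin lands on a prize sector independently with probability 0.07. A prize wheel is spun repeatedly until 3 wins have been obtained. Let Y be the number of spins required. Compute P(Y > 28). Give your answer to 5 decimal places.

0.68802

Needing more than 28 spins ⇔ fewer than 3 successes in the first 28. With X ~ Binomial(28, 0.07), P(Y > 28) = P(X ≤ 2).
  k=0: C(28,0)·0.07^0·0.93^28 = 0.1310758
  k=1: C(28,1)·0.07^1·0.93^27 = 0.2762458
  k=2: C(28,2)·0.07^2·0.93^26 = 0.2807014
P(X ≤ 2) = 0.6880230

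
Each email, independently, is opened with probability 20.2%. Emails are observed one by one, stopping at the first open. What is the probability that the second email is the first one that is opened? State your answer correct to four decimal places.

0.1612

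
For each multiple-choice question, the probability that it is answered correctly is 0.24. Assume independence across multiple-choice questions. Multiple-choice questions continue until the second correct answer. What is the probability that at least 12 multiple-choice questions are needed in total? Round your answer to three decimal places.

0.219

Needing more than 11 multiple-choice questions ⇔ fewer than 2 successes in the first 11. With X ~ Binomial(11, 0.24), P(Y > 11) = P(X ≤ 1).
  k=0: C(11,0)·0.24^0·0.76^11 = 0.04886
  k=1: C(11,1)·0.24^1·0.76^10 = 0.16972
P(X ≤ 1) = 0.21858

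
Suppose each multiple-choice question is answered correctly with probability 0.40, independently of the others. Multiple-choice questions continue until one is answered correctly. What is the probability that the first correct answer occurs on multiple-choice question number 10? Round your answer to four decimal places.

Geometric (trials to first success), p = 0.40.
P(Y = 10) = (1−p)^9 · p = 0.010078 · 0.40 = 0.004031

0.0040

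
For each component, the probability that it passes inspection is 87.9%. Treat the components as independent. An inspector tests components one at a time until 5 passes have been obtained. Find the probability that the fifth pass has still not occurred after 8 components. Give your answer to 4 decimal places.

0.0100

Needing more than 8 components ⇔ fewer than 5 successes in the first 8. With X ~ Binomial(8, 0.879), P(Y > 8) = P(X ≤ 4).
  k=0: C(8,0)·0.879^0·0.121^8 = 0.000000
  k=1: C(8,1)·0.879^1·0.121^7 = 0.000003
  k=2: C(8,2)·0.879^2·0.121^6 = 0.000068
  k=3: C(8,3)·0.879^3·0.121^5 = 0.000986
  k=4: C(8,4)·0.879^4·0.121^4 = 0.008958
P(X ≤ 4) = 0.010015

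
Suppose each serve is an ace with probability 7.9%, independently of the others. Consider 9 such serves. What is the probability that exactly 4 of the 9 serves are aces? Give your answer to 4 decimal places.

X ~ Binomial(n=9, p=0.079).
P(X=4) = C(9,4) · p^4 · (1−p)^5
= 126 · 3.895e-05 · 0.66267 = 0.003252

0.0033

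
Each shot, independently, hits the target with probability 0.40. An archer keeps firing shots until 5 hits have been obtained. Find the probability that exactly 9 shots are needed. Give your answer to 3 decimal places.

Y = trial on which the fifth success occurs; negative binomial, r=5, p=0.40.
P(Y=9) = C(8,4) · p^5 · (1−p)^4
= 70 · 0.01024 · 0.1296 = 0.09290

0.093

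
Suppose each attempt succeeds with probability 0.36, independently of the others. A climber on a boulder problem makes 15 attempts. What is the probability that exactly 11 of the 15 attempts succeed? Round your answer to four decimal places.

0.0030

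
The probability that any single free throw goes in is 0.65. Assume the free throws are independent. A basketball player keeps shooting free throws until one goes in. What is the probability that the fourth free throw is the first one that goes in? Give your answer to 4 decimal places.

0.0279

Geometric (trials to first success), p = 0.65.
P(Y = 4) = (1−p)^3 · p = 0.042875 · 0.65 = 0.027869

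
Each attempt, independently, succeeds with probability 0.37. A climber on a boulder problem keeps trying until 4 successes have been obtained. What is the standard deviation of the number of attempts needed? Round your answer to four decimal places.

Y = total attempts until the fourth success; negative binomial with r=4, p=0.37.
SD(Y) = √[r(1−p)/p²] = √(18.407597) = 4.290408

4.2904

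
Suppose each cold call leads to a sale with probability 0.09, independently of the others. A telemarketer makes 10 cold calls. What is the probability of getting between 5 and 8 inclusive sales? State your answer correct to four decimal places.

0.0010

X ~ Binomial(10, 0.09); P(5 ≤ X ≤ 8) = Σ C(10,k) p^k (1−p)^(10−k) over k:
  k=5: C(10,5)·0.09^5·0.91^5 = 0.000929
  k=6: C(10,6)·0.09^6·0.91^4 = 0.000077
  k=7: C(10,7)·0.09^7·0.91^3 = 0.000004
  k=8: C(10,8)·0.09^8·0.91^2 = 0.000000
Total = 0.001010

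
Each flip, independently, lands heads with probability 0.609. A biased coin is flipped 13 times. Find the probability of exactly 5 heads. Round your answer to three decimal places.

0.059

X ~ Binomial(n=13, p=0.609).
P(X=5) = C(13,5) · p^5 · (1−p)^8
= 1287 · 0.08377 · 0.00054628 = 0.05890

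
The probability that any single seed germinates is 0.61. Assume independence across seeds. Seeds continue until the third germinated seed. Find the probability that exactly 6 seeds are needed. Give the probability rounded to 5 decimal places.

0.13464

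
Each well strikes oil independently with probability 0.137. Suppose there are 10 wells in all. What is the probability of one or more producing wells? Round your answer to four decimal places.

P(at least one) = 1 − P(none) = 1 − (1 − 0.137)^10
= 1 − 0.229144 = 0.770856

0.7709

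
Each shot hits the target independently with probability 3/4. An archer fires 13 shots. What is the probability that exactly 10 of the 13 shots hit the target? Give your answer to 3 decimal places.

X ~ Binomial(n=13, p=0.75).
P(X=10) = C(13,10) · p^10 · (1−p)^3
= 286 · 0.056314 · 0.015625 = 0.25165

0.252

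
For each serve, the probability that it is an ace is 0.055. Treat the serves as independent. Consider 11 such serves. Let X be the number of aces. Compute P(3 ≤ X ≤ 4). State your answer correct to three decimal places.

X ~ Binomial(11, 0.055); P(3 ≤ X ≤ 4) = Σ C(11,k) p^k (1−p)^(11−k) over k:
  k=3: C(11,3)·0.055^3·0.945^8 = 0.01746
  k=4: C(11,4)·0.055^4·0.945^7 = 0.00203
Total = 0.01949

0.019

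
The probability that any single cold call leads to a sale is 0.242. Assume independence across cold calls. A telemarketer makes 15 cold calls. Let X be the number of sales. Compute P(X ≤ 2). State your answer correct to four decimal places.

0.2584

X ~ Binomial(15, 0.242); P(X ≤ 2) = Σ C(15,k) p^k (1−p)^(15−k) over k:
  k=0: C(15,0)·0.242^0·0.758^15 = 0.015669
  k=1: C(15,1)·0.242^1·0.758^14 = 0.075037
  k=2: C(15,2)·0.242^2·0.758^13 = 0.167695
Total = 0.258401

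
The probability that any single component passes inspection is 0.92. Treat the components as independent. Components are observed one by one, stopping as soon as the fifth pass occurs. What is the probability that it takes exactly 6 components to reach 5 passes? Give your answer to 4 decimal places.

Y = trial on which the fifth success occurs; negative binomial, r=5, p=0.92.
P(Y=6) = C(5,4) · p^5 · (1−p)^1
= 5 · 0.65908 · 0.08 = 0.263633

0.2636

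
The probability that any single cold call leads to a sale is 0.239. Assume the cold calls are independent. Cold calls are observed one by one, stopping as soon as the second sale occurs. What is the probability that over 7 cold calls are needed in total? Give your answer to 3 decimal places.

Needing more than 7 cold calls ⇔ fewer than 2 successes in the first 7. With X ~ Binomial(7, 0.239), P(Y > 7) = P(X ≤ 1).
  k=0: C(7,0)·0.239^0·0.761^7 = 0.14781
  k=1: C(7,1)·0.239^1·0.761^6 = 0.32494
P(X ≤ 1) = 0.47275

0.473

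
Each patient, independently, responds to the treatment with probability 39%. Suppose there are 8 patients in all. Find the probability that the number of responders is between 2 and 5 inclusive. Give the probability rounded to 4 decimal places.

X ~ Binomial(8, 0.39); P(2 ≤ X ≤ 5) = Σ C(8,k) p^k (1−p)^(8−k) over k:
  k=2: C(8,2)·0.39^2·0.61^6 = 0.219415
  k=3: C(8,3)·0.39^3·0.61^5 = 0.280563
  k=4: C(8,4)·0.39^4·0.61^4 = 0.224221
  k=5: C(8,5)·0.39^5·0.61^3 = 0.114683
Total = 0.838883

0.8389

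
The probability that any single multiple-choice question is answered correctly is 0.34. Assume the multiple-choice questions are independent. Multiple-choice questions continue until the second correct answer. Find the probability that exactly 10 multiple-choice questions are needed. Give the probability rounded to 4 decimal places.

0.0375

Y = trial on which the second success occurs; negative binomial, r=2, p=0.34.
P(Y=10) = C(9,1) · p^2 · (1−p)^8
= 9 · 0.1156 · 0.036004 = 0.037459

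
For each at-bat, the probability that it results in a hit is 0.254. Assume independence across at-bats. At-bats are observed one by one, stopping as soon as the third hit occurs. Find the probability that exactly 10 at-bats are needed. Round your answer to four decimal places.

0.0759

Y = trial on which the third success occurs; negative binomial, r=3, p=0.254.
P(Y=10) = C(9,2) · p^3 · (1−p)^7
= 36 · 0.016387 · 0.12858 = 0.075853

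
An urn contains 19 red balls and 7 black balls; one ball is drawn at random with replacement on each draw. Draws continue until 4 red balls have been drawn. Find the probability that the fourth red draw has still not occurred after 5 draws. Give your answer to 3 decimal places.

Needing more than 5 draws ⇔ fewer than 4 successes in the first 5. With X ~ Binomial(5, 0.730769), P(Y > 5) = P(X ≤ 3).
  k=0: C(5,0)·0.730769^0·0.269231^5 = 0.00141
  k=1: C(5,1)·0.730769^1·0.269231^4 = 0.01920
  k=2: C(5,2)·0.730769^2·0.269231^3 = 0.10422
  k=3: C(5,3)·0.730769^3·0.269231^2 = 0.28287
P(X ≤ 3) = 0.40770

0.408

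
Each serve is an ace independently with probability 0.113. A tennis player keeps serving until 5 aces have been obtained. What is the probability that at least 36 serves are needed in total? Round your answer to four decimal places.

0.6384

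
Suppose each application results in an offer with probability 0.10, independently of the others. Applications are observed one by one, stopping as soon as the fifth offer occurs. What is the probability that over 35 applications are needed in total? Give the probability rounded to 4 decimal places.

0.7307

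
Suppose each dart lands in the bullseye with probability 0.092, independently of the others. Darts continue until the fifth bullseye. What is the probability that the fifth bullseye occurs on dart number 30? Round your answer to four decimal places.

0.0140

Y = trial on which the fifth success occurs; negative binomial, r=5, p=0.092.
P(Y=30) = C(29,4) · p^5 · (1−p)^25
= 23751 · 6.5908e-06 · 0.089567 = 0.014021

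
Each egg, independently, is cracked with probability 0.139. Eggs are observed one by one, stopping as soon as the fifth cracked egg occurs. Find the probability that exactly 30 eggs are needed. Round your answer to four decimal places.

0.0292

Y = trial on which the fifth success occurs; negative binomial, r=5, p=0.139.
P(Y=30) = C(29,4) · p^5 · (1−p)^25
= 23751 · 5.1889e-05 · 0.023718 = 0.029230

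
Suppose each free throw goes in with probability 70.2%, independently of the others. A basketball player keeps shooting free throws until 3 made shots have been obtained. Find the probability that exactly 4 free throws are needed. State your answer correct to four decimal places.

0.3093

Y = trial on which the third success occurs; negative binomial, r=3, p=0.702.
P(Y=4) = C(3,2) · p^3 · (1−p)^1
= 3 · 0.34595 · 0.298 = 0.309278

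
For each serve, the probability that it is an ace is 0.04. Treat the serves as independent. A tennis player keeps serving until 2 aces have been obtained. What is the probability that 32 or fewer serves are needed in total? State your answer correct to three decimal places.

0.368

Finishing within 32 serves ⇔ at least 2 successes in the first 32. With X ~ Binomial(32, 0.04), P(Y ≤ 32) = 1 − P(X ≤ 1).
  k=0: C(32,0)·0.04^0·0.96^32 = 0.27082
  k=1: C(32,1)·0.04^1·0.96^31 = 0.36109
1 − 0.63191 = 0.36809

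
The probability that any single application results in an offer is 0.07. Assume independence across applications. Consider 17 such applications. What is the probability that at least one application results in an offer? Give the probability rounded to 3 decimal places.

P(at least one) = 1 − P(none) = 1 − (1 − 0.07)^17
= 1 − 0.29121 = 0.70879

0.709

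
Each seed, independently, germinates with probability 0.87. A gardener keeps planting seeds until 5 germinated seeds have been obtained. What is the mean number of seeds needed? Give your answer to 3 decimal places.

5.747

Y = total seeds until the fifth success; negative binomial with r=5, p=0.87.
E[Y] = r / p = 5 / 0.87 = 5.74713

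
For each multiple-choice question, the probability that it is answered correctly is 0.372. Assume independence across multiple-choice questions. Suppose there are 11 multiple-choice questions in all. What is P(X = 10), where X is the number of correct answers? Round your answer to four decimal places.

X ~ Binomial(n=11, p=0.372).
P(X=10) = C(11,10) · p^10 · (1−p)^1
= 11 · 5.0749e-05 · 0.628 = 0.000351

0.0004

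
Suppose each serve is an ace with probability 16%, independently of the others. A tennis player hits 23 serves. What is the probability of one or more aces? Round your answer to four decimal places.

0.9819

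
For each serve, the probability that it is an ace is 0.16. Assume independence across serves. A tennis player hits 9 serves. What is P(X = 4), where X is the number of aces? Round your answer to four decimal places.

0.0345

X ~ Binomial(n=9, p=0.16).
P(X=4) = C(9,4) · p^4 · (1−p)^5
= 126 · 0.00065536 · 0.41821 = 0.034534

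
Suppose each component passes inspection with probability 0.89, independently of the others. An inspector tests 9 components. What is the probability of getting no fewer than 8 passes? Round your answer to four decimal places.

X ~ Binomial(9, 0.89); P(X ≥ 8) = Σ C(9,k) p^k (1−p)^(9−k) over k:
  k=8: C(9,8)·0.89^8·0.11^1 = 0.389722
  k=9: C(9,9)·0.89^9·0.11^0 = 0.350356
Total = 0.740079

0.7401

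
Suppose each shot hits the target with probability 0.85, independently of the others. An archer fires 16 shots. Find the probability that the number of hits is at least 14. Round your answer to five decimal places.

0.56138

X ~ Binomial(16, 0.85); P(X ≥ 14) = Σ C(16,k) p^k (1−p)^(16−k) over k:
  k=14: C(16,14)·0.85^14·0.15^2 = 0.2774781
  k=15: C(16,15)·0.85^15·0.15^1 = 0.2096501
  k=16: C(16,16)·0.85^16·0.15^0 = 0.0742511
Total = 0.5613793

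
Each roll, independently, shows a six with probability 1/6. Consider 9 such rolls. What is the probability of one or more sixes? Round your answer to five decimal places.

0.80619

P(at least one) = 1 − P(none) = 1 − (1 − 0.166667)^9
= 1 − 0.1938067 = 0.8061933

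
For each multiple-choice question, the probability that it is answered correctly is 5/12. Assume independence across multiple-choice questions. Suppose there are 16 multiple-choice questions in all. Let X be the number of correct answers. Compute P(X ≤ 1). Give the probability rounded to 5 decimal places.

0.00223

X ~ Binomial(16, 0.416667); P(X ≤ 1) = Σ C(16,k) p^k (1−p)^(16−k) over k:
  k=0: C(16,0)·0.416667^0·0.583333^16 = 0.0001797
  k=1: C(16,1)·0.416667^1·0.583333^15 = 0.0020543
Total = 0.0022340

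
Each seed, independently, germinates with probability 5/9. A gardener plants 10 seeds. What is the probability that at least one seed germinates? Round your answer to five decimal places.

P(at least one) = 1 − P(none) = 1 − (1 − 0.555556)^10
= 1 − 0.0003007 = 0.9996993

0.99970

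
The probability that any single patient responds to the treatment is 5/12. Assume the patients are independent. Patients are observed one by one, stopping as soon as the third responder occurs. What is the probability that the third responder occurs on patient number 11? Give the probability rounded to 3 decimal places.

0.044

Y = trial on which the third success occurs; negative binomial, r=3, p=0.416667.
P(Y=11) = C(10,2) · p^3 · (1−p)^8
= 45 · 0.072338 · 0.013407 = 0.04364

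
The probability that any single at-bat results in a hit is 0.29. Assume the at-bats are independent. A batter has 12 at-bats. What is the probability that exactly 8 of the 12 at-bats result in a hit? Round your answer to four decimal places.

X ~ Binomial(n=12, p=0.29).
P(X=8) = C(12,8) · p^8 · (1−p)^4
= 495 · 5.0025e-05 · 0.25412 = 0.006292

0.0063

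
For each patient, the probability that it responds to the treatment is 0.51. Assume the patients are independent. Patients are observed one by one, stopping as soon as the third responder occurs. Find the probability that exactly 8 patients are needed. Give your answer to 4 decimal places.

0.0787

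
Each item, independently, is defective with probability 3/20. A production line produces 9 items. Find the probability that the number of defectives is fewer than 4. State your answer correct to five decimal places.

X ~ Binomial(9, 0.15); P(X ≤ 3) = Σ C(9,k) p^k (1−p)^(9−k) over k:
  k=0: C(9,0)·0.15^0·0.85^9 = 0.2316169
  k=1: C(9,1)·0.15^1·0.85^8 = 0.3678622
  k=2: C(9,2)·0.15^2·0.85^7 = 0.2596674
  k=3: C(9,3)·0.15^3·0.85^6 = 0.1069219
Total = 0.9660685

0.96607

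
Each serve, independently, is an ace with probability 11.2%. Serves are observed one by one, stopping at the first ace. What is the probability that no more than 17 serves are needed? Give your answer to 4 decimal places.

Y = number of serves to the first success; geometric, p = 0.112.
P(Y ≤ 17) = 1 − (1−p)^17 = 1 − 0.132746 = 0.867254

0.8673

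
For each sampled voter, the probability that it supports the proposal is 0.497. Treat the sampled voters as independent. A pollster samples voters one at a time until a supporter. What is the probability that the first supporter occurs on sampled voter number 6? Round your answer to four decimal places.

Geometric (trials to first success), p = 0.497.
P(Y = 6) = (1−p)^5 · p = 0.032199 · 0.497 = 0.016003

0.0160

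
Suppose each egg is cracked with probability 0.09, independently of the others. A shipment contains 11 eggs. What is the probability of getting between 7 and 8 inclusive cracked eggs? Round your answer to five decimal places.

0.00001

X ~ Binomial(11, 0.09); P(7 ≤ X ≤ 8) = Σ C(11,k) p^k (1−p)^(11−k) over k:
  k=7: C(11,7)·0.09^7·0.91^4 = 0.0000108
  k=8: C(11,8)·0.09^8·0.91^3 = 0.0000005
Total = 0.0000114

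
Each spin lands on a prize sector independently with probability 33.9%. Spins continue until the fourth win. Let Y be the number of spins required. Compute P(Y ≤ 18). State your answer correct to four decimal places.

Finishing within 18 spins ⇔ at least 4 successes in the first 18. With X ~ Binomial(18, 0.339), P(Y ≤ 18) = 1 − P(X ≤ 3).
  k=0: C(18,0)·0.339^0·0.661^18 = 0.000580
  k=1: C(18,1)·0.339^1·0.661^17 = 0.005357
  k=2: C(18,2)·0.339^2·0.661^16 = 0.023351
  k=3: C(18,3)·0.339^3·0.661^15 = 0.063872
1 − 0.093161 = 0.906839

0.9068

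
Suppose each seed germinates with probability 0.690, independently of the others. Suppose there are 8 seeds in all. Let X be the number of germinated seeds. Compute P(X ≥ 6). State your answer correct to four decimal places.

X ~ Binomial(8, 0.69); P(X ≥ 6) = Σ C(8,k) p^k (1−p)^(8−k) over k:
  k=6: C(8,6)·0.69^6·0.31^2 = 0.290386
  k=7: C(8,7)·0.69^7·0.31^1 = 0.184670
  k=8: C(8,8)·0.69^8·0.31^0 = 0.051380
Total = 0.526436

0.5264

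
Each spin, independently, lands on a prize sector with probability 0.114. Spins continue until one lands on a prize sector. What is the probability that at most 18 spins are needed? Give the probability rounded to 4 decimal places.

Y = number of spins to the first success; geometric, p = 0.114.
P(Y ≤ 18) = 1 − (1−p)^18 = 1 − 0.113190 = 0.886810

0.8868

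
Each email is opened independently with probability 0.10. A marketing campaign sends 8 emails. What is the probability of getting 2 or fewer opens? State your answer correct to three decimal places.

X ~ Binomial(8, 0.10); P(X ≤ 2) = Σ C(8,k) p^k (1−p)^(8−k) over k:
  k=0: C(8,0)·0.10^0·0.90^8 = 0.43047
  k=1: C(8,1)·0.10^1·0.90^7 = 0.38264
  k=2: C(8,2)·0.10^2·0.90^6 = 0.14880
Total = 0.96191

0.962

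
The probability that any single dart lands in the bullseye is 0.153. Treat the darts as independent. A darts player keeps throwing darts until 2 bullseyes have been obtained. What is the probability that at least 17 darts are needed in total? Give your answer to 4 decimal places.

0.2730

Needing more than 16 darts ⇔ fewer than 2 successes in the first 16. With X ~ Binomial(16, 0.153), P(Y > 16) = P(X ≤ 1).
  k=0: C(16,0)·0.153^0·0.847^16 = 0.070167
  k=1: C(16,1)·0.153^1·0.847^15 = 0.202797
P(X ≤ 1) = 0.272965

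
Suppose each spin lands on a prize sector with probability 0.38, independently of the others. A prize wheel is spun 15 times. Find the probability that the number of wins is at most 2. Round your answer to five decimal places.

X ~ Binomial(15, 0.38); P(X ≤ 2) = Σ C(15,k) p^k (1−p)^(15−k) over k:
  k=0: C(15,0)·0.38^0·0.62^15 = 0.0007689
  k=1: C(15,1)·0.38^1·0.62^14 = 0.0070690
  k=2: C(15,2)·0.38^2·0.62^13 = 0.0303283
Total = 0.0381662

0.03817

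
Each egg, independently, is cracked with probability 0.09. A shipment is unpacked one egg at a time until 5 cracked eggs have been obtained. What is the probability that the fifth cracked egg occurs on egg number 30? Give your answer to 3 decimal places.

Y = trial on which the fifth success occurs; negative binomial, r=5, p=0.09.
P(Y=30) = C(29,4) · p^5 · (1−p)^25
= 23751 · 5.9049e-06 · 0.094631 = 0.01327

0.013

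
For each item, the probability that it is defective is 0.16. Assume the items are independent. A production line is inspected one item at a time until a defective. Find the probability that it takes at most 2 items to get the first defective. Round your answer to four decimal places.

0.2944

Y = number of items to the first success; geometric, p = 0.16.
P(Y ≤ 2) = 1 − (1−p)^2 = 1 − 0.705600 = 0.294400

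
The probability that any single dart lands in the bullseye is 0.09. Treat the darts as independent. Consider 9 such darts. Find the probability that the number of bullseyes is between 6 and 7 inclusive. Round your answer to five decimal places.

X ~ Binomial(9, 0.09); P(6 ≤ X ≤ 7) = Σ C(9,k) p^k (1−p)^(9−k) over k:
  k=6: C(9,6)·0.09^6·0.91^3 = 0.0000336
  k=7: C(9,7)·0.09^7·0.91^2 = 0.0000014
Total = 0.0000351

0.00004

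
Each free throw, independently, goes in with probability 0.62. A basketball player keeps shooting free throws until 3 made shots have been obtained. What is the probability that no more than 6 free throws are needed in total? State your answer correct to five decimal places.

0.84728

Finishing within 6 free throws ⇔ at least 3 successes in the first 6. With X ~ Binomial(6, 0.62), P(Y ≤ 6) = 1 − P(X ≤ 2).
  k=0: C(6,0)·0.62^0·0.38^6 = 0.0030109
  k=1: C(6,1)·0.62^1·0.38^5 = 0.0294755
  k=2: C(6,2)·0.62^2·0.38^4 = 0.1202289
1 − 0.1527154 = 0.8472846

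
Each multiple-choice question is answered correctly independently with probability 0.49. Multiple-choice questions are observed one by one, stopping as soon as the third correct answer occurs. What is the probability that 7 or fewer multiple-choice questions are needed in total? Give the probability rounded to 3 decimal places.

0.757

Finishing within 7 multiple-choice questions ⇔ at least 3 successes in the first 7. With X ~ Binomial(7, 0.49), P(Y ≤ 7) = 1 − P(X ≤ 2).
  k=0: C(7,0)·0.49^0·0.51^7 = 0.00897
  k=1: C(7,1)·0.49^1·0.51^6 = 0.06036
  k=2: C(7,2)·0.49^2·0.51^5 = 0.17397
1 − 0.24329 = 0.75671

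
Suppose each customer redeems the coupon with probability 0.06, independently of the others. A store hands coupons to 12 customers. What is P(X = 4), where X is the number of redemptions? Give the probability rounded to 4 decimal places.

X ~ Binomial(n=12, p=0.06).
P(X=4) = C(12,4) · p^4 · (1−p)^8
= 495 · 1.296e-05 · 0.60957 = 0.003911

0.0039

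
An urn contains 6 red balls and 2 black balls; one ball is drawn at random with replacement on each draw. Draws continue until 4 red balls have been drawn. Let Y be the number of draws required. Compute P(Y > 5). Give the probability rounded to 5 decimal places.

Needing more than 5 draws ⇔ fewer than 4 successes in the first 5. With X ~ Binomial(5, 0.75), P(Y > 5) = P(X ≤ 3).
  k=0: C(5,0)·0.75^0·0.25^5 = 0.0009766
  k=1: C(5,1)·0.75^1·0.25^4 = 0.0146484
  k=2: C(5,2)·0.75^2·0.25^3 = 0.0878906
  k=3: C(5,3)·0.75^3·0.25^2 = 0.2636719
P(X ≤ 3) = 0.3671875

0.36719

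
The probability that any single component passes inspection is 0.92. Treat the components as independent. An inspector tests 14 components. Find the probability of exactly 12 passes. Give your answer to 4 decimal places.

X ~ Binomial(n=14, p=0.92).
P(X=12) = C(14,12) · p^12 · (1−p)^2
= 91 · 0.36767 · 0.0064 = 0.214129

0.2141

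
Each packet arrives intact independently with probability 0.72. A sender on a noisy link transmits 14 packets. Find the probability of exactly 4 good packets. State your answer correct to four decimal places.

X ~ Binomial(n=14, p=0.72).
P(X=4) = C(14,4) · p^4 · (1−p)^10
= 1001 · 0.26874 · 2.962e-06 = 0.000797

0.0008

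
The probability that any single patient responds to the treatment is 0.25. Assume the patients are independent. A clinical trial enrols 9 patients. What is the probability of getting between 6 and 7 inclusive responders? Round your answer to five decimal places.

0.00989

X ~ Binomial(9, 0.25); P(6 ≤ X ≤ 7) = Σ C(9,k) p^k (1−p)^(9−k) over k:
  k=6: C(9,6)·0.25^6·0.75^3 = 0.0086517
  k=7: C(9,7)·0.25^7·0.75^2 = 0.0012360
Total = 0.0098877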